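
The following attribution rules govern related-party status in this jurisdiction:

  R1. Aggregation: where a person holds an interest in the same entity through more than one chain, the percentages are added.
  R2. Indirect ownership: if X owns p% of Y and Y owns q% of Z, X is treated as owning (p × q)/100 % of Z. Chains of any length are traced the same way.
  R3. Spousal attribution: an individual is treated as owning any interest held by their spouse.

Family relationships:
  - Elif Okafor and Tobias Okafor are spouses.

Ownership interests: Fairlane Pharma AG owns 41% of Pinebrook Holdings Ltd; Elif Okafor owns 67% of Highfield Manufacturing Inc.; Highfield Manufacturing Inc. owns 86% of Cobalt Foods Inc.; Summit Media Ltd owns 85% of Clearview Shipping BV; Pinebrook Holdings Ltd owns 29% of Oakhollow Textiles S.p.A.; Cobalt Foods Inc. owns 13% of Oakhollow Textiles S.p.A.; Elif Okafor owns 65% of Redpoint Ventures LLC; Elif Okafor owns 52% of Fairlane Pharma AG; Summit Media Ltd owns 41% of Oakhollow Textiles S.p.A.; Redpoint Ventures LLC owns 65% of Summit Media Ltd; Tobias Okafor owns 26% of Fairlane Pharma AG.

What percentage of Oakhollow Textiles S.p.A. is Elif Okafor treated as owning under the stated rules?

By spousal attribution (R3), Elif Okafor is treated as also owning Tobias Okafor's interest in Fairlane Pharma AG, giving 52% + 26% = 78%.
Chain via Redpoint Ventures LLC → Summit Media Ltd (R2): 65% × 65% × 41% = 17.3225% of Oakhollow Textiles S.p.A.
Chain via Highfield Manufacturing Inc. → Cobalt Foods Inc. (R2): 67% × 86% × 13% = 7.4906% of Oakhollow Textiles S.p.A.
Chain via Fairlane Pharma AG → Pinebrook Holdings Ltd (R2): 78% × 41% × 29% = 9.2742% of Oakhollow Textiles S.p.A.
Aggregating (R1): 17.3225% + 7.4906% + 9.2742% = 34.0873%.

34.0873%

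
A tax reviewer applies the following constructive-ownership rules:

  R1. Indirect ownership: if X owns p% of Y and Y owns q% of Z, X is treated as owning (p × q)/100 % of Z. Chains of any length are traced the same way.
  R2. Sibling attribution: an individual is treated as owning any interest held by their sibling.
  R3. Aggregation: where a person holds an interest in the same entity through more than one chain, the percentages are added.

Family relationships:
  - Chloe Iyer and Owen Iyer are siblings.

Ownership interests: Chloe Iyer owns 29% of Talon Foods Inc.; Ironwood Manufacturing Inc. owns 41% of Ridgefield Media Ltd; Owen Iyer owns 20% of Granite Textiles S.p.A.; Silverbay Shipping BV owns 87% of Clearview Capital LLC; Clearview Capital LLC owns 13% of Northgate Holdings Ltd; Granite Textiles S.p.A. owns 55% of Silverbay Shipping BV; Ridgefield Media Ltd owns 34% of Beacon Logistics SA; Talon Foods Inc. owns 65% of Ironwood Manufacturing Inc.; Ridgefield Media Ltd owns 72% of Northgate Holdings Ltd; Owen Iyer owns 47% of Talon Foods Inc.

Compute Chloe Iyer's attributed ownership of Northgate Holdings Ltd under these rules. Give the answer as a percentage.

15.82698%

By sibling attribution (R2), Chloe Iyer is treated as also owning Owen Iyer's interest in Talon Foods Inc, giving 29% + 47% = 76%.
By sibling attribution (R2), Chloe Iyer is treated as owning Owen Iyer's 20% interest in Granite Textiles S.p.A.
Chain via Talon Foods Inc. → Ironwood Manufacturing Inc. → Ridgefield Media Ltd (R1): 76% × 65% × 41% × 72% = 14.58288% of Northgate Holdings Ltd.
Chain via Granite Textiles S.p.A. → Silverbay Shipping BV → Clearview Capital LLC (R1): 20% × 55% × 87% × 13% = 1.2441% of Northgate Holdings Ltd.
Aggregating (R3): 14.58288% + 1.2441% = 15.82698%.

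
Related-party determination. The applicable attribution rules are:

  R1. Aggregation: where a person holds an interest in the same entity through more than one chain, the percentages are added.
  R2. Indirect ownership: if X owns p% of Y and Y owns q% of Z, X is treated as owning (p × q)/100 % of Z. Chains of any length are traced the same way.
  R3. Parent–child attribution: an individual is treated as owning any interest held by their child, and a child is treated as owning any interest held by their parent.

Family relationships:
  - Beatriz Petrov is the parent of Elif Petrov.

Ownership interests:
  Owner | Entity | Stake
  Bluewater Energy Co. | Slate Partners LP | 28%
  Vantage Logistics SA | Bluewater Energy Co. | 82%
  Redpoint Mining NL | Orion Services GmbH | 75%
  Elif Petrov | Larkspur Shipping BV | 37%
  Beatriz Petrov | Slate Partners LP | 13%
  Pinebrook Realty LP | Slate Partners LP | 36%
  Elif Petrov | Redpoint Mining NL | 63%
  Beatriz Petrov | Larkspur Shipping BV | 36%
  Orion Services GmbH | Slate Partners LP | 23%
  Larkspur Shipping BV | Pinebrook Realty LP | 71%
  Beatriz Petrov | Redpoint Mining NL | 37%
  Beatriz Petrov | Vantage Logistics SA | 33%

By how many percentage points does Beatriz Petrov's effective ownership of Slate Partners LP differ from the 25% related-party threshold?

31.4856

By parent–child attribution (R3), Beatriz Petrov is treated as also owning Elif Petrov's interest in Redpoint Mining NL, giving 37% + 63% = 100%.
By parent–child attribution (R3), Beatriz Petrov is treated as also owning Elif Petrov's interest in Larkspur Shipping BV, giving 36% + 37% = 73%.
Chain via Redpoint Mining NL → Orion Services GmbH (R2): 100% × 75% × 23% = 17.25% of Slate Partners LP.
Chain via Vantage Logistics SA → Bluewater Energy Co. (R2): 33% × 82% × 28% = 7.5768% of Slate Partners LP.
Chain via Larkspur Shipping BV → Pinebrook Realty LP (R2): 73% × 71% × 36% = 18.6588% of Slate Partners LP.
Direct interest in Slate Partners LP: 13%.
Aggregating (R1): 17.25% + 7.5768% + 18.6588% + 13% = 56.4856%.
56.4856% exceeds the 25% threshold by 31.4856 percentage points.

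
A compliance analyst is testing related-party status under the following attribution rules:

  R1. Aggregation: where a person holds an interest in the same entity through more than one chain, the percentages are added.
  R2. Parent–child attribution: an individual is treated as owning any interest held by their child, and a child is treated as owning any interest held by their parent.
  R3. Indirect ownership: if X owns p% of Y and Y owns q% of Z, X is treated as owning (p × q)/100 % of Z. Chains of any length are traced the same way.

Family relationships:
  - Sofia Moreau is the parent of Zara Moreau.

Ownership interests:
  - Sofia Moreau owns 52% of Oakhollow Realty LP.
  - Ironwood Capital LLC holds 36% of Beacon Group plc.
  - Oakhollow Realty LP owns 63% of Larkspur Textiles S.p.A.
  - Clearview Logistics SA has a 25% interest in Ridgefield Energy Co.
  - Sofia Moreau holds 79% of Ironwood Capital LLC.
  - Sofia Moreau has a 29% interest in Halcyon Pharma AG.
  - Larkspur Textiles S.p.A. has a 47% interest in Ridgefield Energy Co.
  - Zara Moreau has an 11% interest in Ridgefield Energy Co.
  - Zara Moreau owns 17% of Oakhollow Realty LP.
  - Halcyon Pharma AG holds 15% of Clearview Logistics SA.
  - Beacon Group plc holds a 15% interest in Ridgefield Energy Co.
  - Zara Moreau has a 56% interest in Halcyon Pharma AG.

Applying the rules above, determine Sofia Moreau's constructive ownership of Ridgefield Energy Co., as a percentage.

By parent–child attribution (R2), Sofia Moreau is treated as also owning Zara Moreau's interest in Halcyon Pharma AG, giving 29% + 56% = 85%.
By parent–child attribution (R2), Sofia Moreau is treated as also owning Zara Moreau's interest in Oakhollow Realty LP, giving 52% + 17% = 69%.
By parent–child attribution (R2), Sofia Moreau is treated as owning Zara Moreau's 11% interest in Ridgefield Energy Co.
Chain via Ironwood Capital LLC → Beacon Group plc (R3): 79% × 36% × 15% = 4.266% of Ridgefield Energy Co.
Chain via Halcyon Pharma AG → Clearview Logistics SA (R3): 85% × 15% × 25% = 3.1875% of Ridgefield Energy Co.
Chain via Oakhollow Realty LP → Larkspur Textiles S.p.A. (R3): 69% × 63% × 47% = 20.4309% of Ridgefield Energy Co.
Direct interest in Ridgefield Energy Co: 11%.
Aggregating (R1): 4.266% + 3.1875% + 20.4309% + 11% = 38.8844%.

38.8844%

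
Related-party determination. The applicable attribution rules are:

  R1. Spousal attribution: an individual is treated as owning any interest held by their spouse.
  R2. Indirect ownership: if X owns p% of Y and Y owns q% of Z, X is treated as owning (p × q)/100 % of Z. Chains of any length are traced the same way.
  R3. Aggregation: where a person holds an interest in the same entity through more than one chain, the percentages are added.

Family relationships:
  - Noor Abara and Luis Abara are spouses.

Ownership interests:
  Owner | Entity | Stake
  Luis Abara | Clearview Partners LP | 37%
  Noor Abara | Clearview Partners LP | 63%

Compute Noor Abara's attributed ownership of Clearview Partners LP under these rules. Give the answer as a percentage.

By spousal attribution (R1), Noor Abara is treated as also owning Luis Abara's interest in Clearview Partners LP, giving 63% + 37% = 100%.
Direct interest in Clearview Partners LP: 100%.

100%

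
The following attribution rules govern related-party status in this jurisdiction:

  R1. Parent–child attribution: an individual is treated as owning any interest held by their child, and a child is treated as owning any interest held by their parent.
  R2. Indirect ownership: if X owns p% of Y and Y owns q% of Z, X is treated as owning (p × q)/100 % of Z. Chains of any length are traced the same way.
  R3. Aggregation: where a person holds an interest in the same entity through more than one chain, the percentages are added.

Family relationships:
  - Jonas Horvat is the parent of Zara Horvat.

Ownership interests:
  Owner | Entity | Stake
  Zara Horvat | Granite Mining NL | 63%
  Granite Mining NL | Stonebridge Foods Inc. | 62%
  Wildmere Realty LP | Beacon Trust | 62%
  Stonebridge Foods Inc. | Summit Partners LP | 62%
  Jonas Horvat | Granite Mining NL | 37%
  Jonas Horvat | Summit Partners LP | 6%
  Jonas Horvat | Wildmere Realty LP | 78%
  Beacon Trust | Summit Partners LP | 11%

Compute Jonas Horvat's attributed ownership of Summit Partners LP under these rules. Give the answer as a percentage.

49.7596%

By parent–child attribution (R1), Jonas Horvat is treated as also owning Zara Horvat's interest in Granite Mining NL, giving 37% + 63% = 100%.
Chain via Wildmere Realty LP → Beacon Trust (R2): 78% × 62% × 11% = 5.3196% of Summit Partners LP.
Chain via Granite Mining NL → Stonebridge Foods Inc. (R2): 100% × 62% × 62% = 38.44% of Summit Partners LP.
Direct interest in Summit Partners LP: 6%.
Aggregating (R3): 5.3196% + 38.44% + 6% = 49.7596%.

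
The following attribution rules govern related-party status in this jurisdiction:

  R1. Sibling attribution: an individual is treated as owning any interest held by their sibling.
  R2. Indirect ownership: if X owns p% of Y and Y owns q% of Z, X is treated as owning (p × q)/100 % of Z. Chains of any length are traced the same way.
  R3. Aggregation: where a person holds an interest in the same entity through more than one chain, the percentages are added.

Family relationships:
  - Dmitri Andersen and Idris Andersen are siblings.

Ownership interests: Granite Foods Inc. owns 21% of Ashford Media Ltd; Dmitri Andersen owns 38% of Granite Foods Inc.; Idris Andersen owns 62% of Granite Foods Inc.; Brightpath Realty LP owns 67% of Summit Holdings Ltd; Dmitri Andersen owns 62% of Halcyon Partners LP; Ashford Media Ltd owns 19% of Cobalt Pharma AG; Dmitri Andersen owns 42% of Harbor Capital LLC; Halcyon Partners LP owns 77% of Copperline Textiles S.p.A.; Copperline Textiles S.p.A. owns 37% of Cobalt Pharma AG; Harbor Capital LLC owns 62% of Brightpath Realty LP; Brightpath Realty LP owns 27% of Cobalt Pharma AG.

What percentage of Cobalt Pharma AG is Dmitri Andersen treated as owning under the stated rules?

28.6846%

By sibling attribution (R1), Dmitri Andersen is treated as also owning Idris Andersen's interest in Granite Foods Inc, giving 38% + 62% = 100%.
Chain via Harbor Capital LLC → Brightpath Realty LP (R2): 42% × 62% × 27% = 7.0308% of Cobalt Pharma AG.
Chain via Granite Foods Inc. → Ashford Media Ltd (R2): 100% × 21% × 19% = 3.99% of Cobalt Pharma AG.
Chain via Halcyon Partners LP → Copperline Textiles S.p.A. (R2): 62% × 77% × 37% = 17.6638% of Cobalt Pharma AG.
Aggregating (R3): 7.0308% + 3.99% + 17.6638% = 28.6846%.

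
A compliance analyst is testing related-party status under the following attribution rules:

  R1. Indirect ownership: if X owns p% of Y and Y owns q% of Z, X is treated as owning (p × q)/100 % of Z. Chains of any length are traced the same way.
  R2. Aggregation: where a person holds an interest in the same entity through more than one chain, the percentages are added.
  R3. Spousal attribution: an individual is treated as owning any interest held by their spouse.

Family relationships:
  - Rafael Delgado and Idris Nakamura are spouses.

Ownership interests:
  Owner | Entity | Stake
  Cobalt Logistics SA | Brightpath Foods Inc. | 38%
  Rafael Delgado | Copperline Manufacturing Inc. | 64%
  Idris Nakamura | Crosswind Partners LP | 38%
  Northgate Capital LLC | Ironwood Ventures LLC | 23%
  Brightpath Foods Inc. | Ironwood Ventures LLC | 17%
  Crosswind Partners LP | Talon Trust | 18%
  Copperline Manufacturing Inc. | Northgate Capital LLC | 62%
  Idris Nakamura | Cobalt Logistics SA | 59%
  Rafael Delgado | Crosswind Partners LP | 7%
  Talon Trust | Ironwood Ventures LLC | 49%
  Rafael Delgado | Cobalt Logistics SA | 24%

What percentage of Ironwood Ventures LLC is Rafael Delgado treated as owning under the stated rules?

By spousal attribution (R3), Rafael Delgado is treated as also owning Idris Nakamura's interest in Cobalt Logistics SA, giving 24% + 59% = 83%.
By spousal attribution (R3), Rafael Delgado is treated as also owning Idris Nakamura's interest in Crosswind Partners LP, giving 7% + 38% = 45%.
Chain via Cobalt Logistics SA → Brightpath Foods Inc. (R1): 83% × 38% × 17% = 5.3618% of Ironwood Ventures LLC.
Chain via Crosswind Partners LP → Talon Trust (R1): 45% × 18% × 49% = 3.969% of Ironwood Ventures LLC.
Chain via Copperline Manufacturing Inc. → Northgate Capital LLC (R1): 64% × 62% × 23% = 9.1264% of Ironwood Ventures LLC.
Aggregating (R2): 5.3618% + 3.969% + 9.1264% = 18.4572%.

18.4572%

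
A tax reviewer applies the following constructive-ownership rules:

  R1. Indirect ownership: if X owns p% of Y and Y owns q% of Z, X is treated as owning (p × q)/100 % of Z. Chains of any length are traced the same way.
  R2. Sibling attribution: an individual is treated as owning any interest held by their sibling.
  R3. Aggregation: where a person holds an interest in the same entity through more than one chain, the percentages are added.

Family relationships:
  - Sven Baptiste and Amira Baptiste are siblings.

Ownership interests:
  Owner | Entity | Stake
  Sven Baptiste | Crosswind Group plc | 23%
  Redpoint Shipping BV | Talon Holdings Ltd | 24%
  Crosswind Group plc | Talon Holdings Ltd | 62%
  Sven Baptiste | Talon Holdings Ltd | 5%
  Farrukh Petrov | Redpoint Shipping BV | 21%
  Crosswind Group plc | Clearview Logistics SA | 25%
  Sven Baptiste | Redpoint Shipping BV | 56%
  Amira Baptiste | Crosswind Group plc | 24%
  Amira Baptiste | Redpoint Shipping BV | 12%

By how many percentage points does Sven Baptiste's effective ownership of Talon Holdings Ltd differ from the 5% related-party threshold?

45.46

By sibling attribution (R2), Sven Baptiste is treated as also owning Amira Baptiste's interest in Redpoint Shipping BV, giving 56% + 12% = 68%.
By sibling attribution (R2), Sven Baptiste is treated as also owning Amira Baptiste's interest in Crosswind Group plc, giving 23% + 24% = 47%.
Chain via Redpoint Shipping BV (R1): 68% × 24% = 16.32% of Talon Holdings Ltd.
Chain via Crosswind Group plc (R1): 47% × 62% = 29.14% of Talon Holdings Ltd.
Direct interest in Talon Holdings Ltd: 5%.
Aggregating (R3): 16.32% + 29.14% + 5% = 50.46%.
50.46% exceeds the 5% threshold by 45.46 percentage points.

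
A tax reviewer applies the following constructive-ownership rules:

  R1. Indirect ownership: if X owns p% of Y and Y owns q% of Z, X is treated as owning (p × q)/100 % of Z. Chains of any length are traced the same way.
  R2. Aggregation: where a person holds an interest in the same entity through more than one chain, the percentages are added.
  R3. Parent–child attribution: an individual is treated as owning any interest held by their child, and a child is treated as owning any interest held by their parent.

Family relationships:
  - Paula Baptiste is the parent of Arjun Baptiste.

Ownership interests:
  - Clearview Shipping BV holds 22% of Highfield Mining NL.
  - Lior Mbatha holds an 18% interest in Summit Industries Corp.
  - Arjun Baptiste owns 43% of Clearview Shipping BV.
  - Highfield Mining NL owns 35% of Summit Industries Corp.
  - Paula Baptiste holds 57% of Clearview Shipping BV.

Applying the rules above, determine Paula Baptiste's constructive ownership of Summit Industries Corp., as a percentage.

By parent–child attribution (R3), Paula Baptiste is treated as also owning Arjun Baptiste's interest in Clearview Shipping BV, giving 57% + 43% = 100%.
Chain via Clearview Shipping BV → Highfield Mining NL (R1): 100% × 22% × 35% = 7.7% of Summit Industries Corp.

7.7%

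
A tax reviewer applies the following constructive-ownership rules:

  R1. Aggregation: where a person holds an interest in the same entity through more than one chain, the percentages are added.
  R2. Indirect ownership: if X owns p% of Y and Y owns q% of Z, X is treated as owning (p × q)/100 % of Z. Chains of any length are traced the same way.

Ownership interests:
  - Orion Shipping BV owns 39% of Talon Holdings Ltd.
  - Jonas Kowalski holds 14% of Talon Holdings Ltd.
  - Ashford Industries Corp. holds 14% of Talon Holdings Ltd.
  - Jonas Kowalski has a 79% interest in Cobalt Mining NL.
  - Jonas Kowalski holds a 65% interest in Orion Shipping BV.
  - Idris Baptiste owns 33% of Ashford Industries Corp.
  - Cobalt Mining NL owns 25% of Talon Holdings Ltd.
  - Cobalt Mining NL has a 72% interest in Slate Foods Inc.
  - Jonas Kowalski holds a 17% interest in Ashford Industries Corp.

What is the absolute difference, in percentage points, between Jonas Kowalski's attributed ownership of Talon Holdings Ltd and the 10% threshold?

51.48

Chain via Ashford Industries Corp. (R2): 17% × 14% = 2.38% of Talon Holdings Ltd.
Chain via Cobalt Mining NL (R2): 79% × 25% = 19.75% of Talon Holdings Ltd.
Chain via Orion Shipping BV (R2): 65% × 39% = 25.35% of Talon Holdings Ltd.
Direct interest in Talon Holdings Ltd: 14%.
Aggregating (R1): 2.38% + 19.75% + 25.35% + 14% = 61.48%.
61.48% exceeds the 10% threshold by 51.48 percentage points.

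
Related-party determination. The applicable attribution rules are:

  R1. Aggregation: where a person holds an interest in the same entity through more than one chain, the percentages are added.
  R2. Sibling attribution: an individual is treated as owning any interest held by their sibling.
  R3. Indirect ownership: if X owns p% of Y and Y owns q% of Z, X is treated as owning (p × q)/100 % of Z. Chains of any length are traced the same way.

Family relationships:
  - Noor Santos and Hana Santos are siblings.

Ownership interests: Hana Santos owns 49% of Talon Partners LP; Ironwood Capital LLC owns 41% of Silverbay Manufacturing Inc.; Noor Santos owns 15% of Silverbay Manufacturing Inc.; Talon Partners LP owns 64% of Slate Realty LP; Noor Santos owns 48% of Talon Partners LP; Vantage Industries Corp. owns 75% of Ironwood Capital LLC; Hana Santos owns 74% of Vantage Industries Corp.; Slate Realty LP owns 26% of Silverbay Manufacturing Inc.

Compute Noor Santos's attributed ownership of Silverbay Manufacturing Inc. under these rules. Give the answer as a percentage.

53.8958%

By sibling attribution (R2), Noor Santos is treated as also owning Hana Santos's interest in Talon Partners LP, giving 48% + 49% = 97%.
By sibling attribution (R2), Noor Santos is treated as owning Hana Santos's 74% interest in Vantage Industries Corp.
Chain via Talon Partners LP → Slate Realty LP (R3): 97% × 64% × 26% = 16.1408% of Silverbay Manufacturing Inc.
Direct interest in Silverbay Manufacturing Inc: 15%.
Chain via Vantage Industries Corp. → Ironwood Capital LLC (R3): 74% × 75% × 41% = 22.755% of Silverbay Manufacturing Inc.
Aggregating (R1): 16.1408% + 15% + 22.755% = 53.8958%.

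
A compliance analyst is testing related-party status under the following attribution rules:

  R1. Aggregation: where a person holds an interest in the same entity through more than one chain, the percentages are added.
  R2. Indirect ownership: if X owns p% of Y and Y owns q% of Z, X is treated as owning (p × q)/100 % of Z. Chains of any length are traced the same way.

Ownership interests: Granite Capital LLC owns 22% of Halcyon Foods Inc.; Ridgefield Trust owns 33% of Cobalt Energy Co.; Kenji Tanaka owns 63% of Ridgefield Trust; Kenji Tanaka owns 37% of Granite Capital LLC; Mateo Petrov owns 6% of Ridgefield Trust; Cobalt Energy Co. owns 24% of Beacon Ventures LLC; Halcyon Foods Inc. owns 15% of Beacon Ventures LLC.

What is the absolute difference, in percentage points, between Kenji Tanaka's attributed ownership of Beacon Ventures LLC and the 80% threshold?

Chain via Ridgefield Trust → Cobalt Energy Co. (R2): 63% × 33% × 24% = 4.9896% of Beacon Ventures LLC.
Chain via Granite Capital LLC → Halcyon Foods Inc. (R2): 37% × 22% × 15% = 1.221% of Beacon Ventures LLC.
Aggregating (R1): 4.9896% + 1.221% = 6.2106%.
6.2106% falls short of the 80% threshold by 73.7894 percentage points.

73.7894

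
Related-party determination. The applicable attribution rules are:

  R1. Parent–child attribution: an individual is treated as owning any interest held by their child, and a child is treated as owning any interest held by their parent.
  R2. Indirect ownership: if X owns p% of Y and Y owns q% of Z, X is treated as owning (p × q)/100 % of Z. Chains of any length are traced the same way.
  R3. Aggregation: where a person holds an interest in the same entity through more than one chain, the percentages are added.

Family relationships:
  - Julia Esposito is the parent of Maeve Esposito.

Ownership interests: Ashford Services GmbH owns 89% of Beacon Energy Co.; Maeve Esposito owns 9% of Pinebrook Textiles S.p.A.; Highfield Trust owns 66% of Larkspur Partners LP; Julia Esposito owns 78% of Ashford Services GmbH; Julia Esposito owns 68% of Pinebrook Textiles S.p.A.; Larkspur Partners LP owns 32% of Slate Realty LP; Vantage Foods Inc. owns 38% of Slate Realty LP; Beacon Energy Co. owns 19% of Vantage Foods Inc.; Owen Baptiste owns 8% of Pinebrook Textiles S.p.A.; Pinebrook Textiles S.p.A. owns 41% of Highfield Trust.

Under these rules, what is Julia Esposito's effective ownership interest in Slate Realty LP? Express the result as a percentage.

By parent–child attribution (R1), Julia Esposito is treated as also owning Maeve Esposito's interest in Pinebrook Textiles S.p.A, giving 68% + 9% = 77%.
Chain via Ashford Services GmbH → Beacon Energy Co. → Vantage Foods Inc. (R2): 78% × 89% × 19% × 38% = 5.012124% of Slate Realty LP.
Chain via Pinebrook Textiles S.p.A. → Highfield Trust → Larkspur Partners LP (R2): 77% × 41% × 66% × 32% = 6.667584% of Slate Realty LP.
Aggregating (R3): 5.012124% + 6.667584% = 11.679708%.

11.679708%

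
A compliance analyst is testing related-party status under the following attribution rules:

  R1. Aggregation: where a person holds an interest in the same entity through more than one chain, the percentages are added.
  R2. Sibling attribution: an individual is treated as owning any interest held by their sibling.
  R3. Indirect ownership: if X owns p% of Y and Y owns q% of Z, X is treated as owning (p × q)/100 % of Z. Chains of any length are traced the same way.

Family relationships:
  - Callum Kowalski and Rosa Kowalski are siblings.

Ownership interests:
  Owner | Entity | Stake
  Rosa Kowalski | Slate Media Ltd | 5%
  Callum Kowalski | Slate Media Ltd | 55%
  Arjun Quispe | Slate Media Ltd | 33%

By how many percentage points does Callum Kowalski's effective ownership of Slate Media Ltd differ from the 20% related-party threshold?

By sibling attribution (R2), Callum Kowalski is treated as also owning Rosa Kowalski's interest in Slate Media Ltd, giving 55% + 5% = 60%.
Direct interest in Slate Media Ltd: 60%.
60% exceeds the 20% threshold by 40 percentage points.

40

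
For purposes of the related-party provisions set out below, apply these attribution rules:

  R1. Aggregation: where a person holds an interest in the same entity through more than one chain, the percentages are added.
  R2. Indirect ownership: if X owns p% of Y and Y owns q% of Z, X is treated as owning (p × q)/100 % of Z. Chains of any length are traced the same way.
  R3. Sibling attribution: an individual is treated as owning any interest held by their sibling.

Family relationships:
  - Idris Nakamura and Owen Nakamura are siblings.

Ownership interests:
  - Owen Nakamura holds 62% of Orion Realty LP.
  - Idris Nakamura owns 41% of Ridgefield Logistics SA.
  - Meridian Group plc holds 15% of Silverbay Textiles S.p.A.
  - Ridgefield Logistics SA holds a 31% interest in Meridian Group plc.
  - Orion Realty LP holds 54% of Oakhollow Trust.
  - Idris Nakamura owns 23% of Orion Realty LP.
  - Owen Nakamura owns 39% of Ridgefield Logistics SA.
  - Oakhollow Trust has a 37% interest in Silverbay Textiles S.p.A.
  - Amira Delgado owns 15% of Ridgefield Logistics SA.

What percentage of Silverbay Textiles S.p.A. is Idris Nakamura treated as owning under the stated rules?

By sibling attribution (R3), Idris Nakamura is treated as also owning Owen Nakamura's interest in Orion Realty LP, giving 23% + 62% = 85%.
By sibling attribution (R3), Idris Nakamura is treated as also owning Owen Nakamura's interest in Ridgefield Logistics SA, giving 41% + 39% = 80%.
Chain via Orion Realty LP → Oakhollow Trust (R2): 85% × 54% × 37% = 16.983% of Silverbay Textiles S.p.A.
Chain via Ridgefield Logistics SA → Meridian Group plc (R2): 80% × 31% × 15% = 3.72% of Silverbay Textiles S.p.A.
Aggregating (R1): 16.983% + 3.72% = 20.703%.

20.703%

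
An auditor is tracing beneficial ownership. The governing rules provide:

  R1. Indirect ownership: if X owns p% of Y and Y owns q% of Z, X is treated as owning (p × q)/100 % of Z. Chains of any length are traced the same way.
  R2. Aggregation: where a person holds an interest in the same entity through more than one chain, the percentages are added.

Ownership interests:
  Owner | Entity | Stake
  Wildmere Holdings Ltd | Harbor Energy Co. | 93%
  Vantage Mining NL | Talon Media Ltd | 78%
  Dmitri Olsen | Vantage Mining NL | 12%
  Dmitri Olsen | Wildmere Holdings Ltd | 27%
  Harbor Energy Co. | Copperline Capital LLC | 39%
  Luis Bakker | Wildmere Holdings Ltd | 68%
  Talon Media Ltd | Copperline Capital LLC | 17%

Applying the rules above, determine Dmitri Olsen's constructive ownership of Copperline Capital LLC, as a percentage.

Chain via Vantage Mining NL → Talon Media Ltd (R1): 12% × 78% × 17% = 1.5912% of Copperline Capital LLC.
Chain via Wildmere Holdings Ltd → Harbor Energy Co. (R1): 27% × 93% × 39% = 9.7929% of Copperline Capital LLC.
Aggregating (R2): 1.5912% + 9.7929% = 11.3841%.

11.3841%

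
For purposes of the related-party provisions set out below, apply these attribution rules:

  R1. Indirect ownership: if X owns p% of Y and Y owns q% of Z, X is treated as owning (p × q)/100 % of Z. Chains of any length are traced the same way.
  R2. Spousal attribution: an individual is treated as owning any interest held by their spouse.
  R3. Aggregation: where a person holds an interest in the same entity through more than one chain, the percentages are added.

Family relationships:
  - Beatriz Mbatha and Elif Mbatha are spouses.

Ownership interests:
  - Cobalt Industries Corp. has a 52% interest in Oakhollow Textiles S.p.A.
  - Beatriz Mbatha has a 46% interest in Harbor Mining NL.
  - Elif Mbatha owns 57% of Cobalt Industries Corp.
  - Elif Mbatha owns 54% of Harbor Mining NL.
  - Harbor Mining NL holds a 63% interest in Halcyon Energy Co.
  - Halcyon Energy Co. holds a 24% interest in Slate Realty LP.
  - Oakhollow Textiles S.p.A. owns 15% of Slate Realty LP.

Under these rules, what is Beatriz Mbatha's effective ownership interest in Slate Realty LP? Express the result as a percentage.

19.566%

By spousal attribution (R2), Beatriz Mbatha is treated as also owning Elif Mbatha's interest in Harbor Mining NL, giving 46% + 54% = 100%.
By spousal attribution (R2), Beatriz Mbatha is treated as owning Elif Mbatha's 57% interest in Cobalt Industries Corp.
Chain via Harbor Mining NL → Halcyon Energy Co. (R1): 100% × 63% × 24% = 15.12% of Slate Realty LP.
Chain via Cobalt Industries Corp. → Oakhollow Textiles S.p.A. (R1): 57% × 52% × 15% = 4.446% of Slate Realty LP.
Aggregating (R3): 15.12% + 4.446% = 19.566%.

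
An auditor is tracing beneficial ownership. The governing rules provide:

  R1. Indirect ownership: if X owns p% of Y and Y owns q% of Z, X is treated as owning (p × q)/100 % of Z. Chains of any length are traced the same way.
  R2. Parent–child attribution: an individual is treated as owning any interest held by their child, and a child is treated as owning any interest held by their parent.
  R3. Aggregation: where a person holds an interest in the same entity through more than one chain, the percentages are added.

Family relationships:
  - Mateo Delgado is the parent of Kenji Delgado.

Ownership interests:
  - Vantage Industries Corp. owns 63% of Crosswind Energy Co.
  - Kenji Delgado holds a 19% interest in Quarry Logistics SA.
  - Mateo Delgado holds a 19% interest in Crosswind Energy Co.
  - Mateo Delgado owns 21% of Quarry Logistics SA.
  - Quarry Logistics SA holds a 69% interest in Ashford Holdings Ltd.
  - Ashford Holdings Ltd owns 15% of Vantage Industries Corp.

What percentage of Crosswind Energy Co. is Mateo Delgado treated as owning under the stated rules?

21.6082%

By parent–child attribution (R2), Mateo Delgado is treated as also owning Kenji Delgado's interest in Quarry Logistics SA, giving 21% + 19% = 40%.
Chain via Quarry Logistics SA → Ashford Holdings Ltd → Vantage Industries Corp. (R1): 40% × 69% × 15% × 63% = 2.6082% of Crosswind Energy Co.
Direct interest in Crosswind Energy Co: 19%.
Aggregating (R3): 2.6082% + 19% = 21.6082%.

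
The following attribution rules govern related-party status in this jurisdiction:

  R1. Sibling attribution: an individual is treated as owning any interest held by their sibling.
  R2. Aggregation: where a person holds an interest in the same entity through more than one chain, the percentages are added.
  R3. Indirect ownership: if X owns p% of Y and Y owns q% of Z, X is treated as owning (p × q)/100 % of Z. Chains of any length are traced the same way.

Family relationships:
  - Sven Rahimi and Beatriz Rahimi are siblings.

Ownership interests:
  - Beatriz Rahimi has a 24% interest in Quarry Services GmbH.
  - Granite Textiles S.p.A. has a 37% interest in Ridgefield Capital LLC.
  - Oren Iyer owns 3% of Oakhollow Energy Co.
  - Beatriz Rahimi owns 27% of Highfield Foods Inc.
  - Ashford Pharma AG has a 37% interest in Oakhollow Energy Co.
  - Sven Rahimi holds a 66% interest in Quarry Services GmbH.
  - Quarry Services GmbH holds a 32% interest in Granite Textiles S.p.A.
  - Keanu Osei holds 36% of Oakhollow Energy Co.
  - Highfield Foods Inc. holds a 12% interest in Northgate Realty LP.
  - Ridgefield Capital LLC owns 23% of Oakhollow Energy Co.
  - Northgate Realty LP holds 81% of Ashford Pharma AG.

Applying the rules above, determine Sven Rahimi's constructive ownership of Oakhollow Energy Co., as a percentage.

3.421908%

By sibling attribution (R1), Sven Rahimi is treated as also owning Beatriz Rahimi's interest in Quarry Services GmbH, giving 66% + 24% = 90%.
By sibling attribution (R1), Sven Rahimi is treated as owning Beatriz Rahimi's 27% interest in Highfield Foods Inc.
Chain via Quarry Services GmbH → Granite Textiles S.p.A. → Ridgefield Capital LLC (R3): 90% × 32% × 37% × 23% = 2.45088% of Oakhollow Energy Co.
Chain via Highfield Foods Inc. → Northgate Realty LP → Ashford Pharma AG (R3): 27% × 12% × 81% × 37% = 0.971028% of Oakhollow Energy Co.
Aggregating (R2): 2.45088% + 0.971028% = 3.421908%.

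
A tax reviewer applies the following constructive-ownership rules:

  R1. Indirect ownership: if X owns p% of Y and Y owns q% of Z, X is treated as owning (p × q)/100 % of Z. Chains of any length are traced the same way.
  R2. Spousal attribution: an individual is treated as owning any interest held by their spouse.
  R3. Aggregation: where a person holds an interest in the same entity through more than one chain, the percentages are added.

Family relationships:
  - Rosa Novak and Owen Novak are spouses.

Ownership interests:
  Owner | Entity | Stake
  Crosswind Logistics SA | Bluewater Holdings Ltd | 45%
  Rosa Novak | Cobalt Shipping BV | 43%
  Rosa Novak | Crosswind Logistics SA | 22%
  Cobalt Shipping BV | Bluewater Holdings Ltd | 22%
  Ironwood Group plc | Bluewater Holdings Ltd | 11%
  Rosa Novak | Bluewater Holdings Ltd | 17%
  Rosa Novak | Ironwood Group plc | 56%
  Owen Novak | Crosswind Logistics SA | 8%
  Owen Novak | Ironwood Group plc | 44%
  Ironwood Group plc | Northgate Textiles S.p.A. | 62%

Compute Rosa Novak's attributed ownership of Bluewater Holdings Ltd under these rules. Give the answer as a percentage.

By spousal attribution (R2), Rosa Novak is treated as also owning Owen Novak's interest in Ironwood Group plc, giving 56% + 44% = 100%.
By spousal attribution (R2), Rosa Novak is treated as also owning Owen Novak's interest in Crosswind Logistics SA, giving 22% + 8% = 30%.
Chain via Ironwood Group plc (R1): 100% × 11% = 11% of Bluewater Holdings Ltd.
Chain via Crosswind Logistics SA (R1): 30% × 45% = 13.5% of Bluewater Holdings Ltd.
Chain via Cobalt Shipping BV (R1): 43% × 22% = 9.46% of Bluewater Holdings Ltd.
Direct interest in Bluewater Holdings Ltd: 17%.
Aggregating (R3): 11% + 13.5% + 9.46% + 17% = 50.96%.

50.96%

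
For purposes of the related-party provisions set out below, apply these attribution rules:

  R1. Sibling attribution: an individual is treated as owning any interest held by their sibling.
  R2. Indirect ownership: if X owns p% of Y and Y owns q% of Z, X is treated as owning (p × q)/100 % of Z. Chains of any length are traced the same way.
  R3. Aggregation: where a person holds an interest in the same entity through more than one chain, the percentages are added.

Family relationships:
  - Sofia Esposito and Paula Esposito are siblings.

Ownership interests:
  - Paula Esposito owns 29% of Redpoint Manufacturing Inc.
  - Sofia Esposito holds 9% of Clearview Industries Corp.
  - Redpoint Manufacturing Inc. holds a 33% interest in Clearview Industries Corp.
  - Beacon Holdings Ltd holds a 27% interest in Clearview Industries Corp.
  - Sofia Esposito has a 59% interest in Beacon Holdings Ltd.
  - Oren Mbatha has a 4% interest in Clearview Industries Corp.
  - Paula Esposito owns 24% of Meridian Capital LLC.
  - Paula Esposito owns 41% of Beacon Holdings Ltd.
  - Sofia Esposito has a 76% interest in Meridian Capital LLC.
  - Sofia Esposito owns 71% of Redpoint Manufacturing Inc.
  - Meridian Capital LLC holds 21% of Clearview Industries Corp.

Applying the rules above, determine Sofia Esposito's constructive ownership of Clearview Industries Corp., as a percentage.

By sibling attribution (R1), Sofia Esposito is treated as also owning Paula Esposito's interest in Redpoint Manufacturing Inc, giving 71% + 29% = 100%.
By sibling attribution (R1), Sofia Esposito is treated as also owning Paula Esposito's interest in Beacon Holdings Ltd, giving 59% + 41% = 100%.
By sibling attribution (R1), Sofia Esposito is treated as also owning Paula Esposito's interest in Meridian Capital LLC, giving 76% + 24% = 100%.
Chain via Redpoint Manufacturing Inc. (R2): 100% × 33% = 33% of Clearview Industries Corp.
Chain via Beacon Holdings Ltd (R2): 100% × 27% = 27% of Clearview Industries Corp.
Chain via Meridian Capital LLC (R2): 100% × 21% = 21% of Clearview Industries Corp.
Direct interest in Clearview Industries Corp: 9%.
Aggregating (R3): 33% + 27% + 21% + 9% = 90%.

90%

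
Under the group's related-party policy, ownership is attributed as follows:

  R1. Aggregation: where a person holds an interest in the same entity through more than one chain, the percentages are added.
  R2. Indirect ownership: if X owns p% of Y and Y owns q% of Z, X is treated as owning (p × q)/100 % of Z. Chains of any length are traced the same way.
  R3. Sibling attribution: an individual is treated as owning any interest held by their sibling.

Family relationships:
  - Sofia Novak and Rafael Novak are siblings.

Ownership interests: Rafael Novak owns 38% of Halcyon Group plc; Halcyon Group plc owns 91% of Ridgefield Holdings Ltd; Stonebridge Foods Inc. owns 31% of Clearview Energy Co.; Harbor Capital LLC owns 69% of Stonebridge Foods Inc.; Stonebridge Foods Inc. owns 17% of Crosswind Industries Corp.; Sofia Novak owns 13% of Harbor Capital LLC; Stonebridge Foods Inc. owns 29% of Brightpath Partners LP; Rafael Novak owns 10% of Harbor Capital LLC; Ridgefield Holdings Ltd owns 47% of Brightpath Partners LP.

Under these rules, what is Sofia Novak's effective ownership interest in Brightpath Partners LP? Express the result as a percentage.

20.8549%

By sibling attribution (R3), Sofia Novak is treated as also owning Rafael Novak's interest in Harbor Capital LLC, giving 13% + 10% = 23%.
By sibling attribution (R3), Sofia Novak is treated as owning Rafael Novak's 38% interest in Halcyon Group plc.
Chain via Harbor Capital LLC → Stonebridge Foods Inc. (R2): 23% × 69% × 29% = 4.6023% of Brightpath Partners LP.
Chain via Halcyon Group plc → Ridgefield Holdings Ltd (R2): 38% × 91% × 47% = 16.2526% of Brightpath Partners LP.
Aggregating (R1): 4.6023% + 16.2526% = 20.8549%.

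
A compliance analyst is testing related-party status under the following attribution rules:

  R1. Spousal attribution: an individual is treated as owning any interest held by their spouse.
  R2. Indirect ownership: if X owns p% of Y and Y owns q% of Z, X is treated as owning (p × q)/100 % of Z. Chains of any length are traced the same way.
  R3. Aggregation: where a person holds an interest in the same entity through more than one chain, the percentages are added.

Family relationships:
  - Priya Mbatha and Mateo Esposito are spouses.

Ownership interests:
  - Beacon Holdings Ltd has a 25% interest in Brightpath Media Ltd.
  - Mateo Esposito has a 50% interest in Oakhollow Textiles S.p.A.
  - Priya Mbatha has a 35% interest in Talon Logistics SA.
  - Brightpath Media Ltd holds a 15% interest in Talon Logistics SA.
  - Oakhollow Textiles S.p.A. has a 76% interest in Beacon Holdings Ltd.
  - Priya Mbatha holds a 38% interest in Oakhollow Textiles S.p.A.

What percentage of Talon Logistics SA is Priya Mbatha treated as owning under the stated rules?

By spousal attribution (R1), Priya Mbatha is treated as also owning Mateo Esposito's interest in Oakhollow Textiles S.p.A, giving 38% + 50% = 88%.
Chain via Oakhollow Textiles S.p.A. → Beacon Holdings Ltd → Brightpath Media Ltd (R2): 88% × 76% × 25% × 15% = 2.508% of Talon Logistics SA.
Direct interest in Talon Logistics SA: 35%.
Aggregating (R3): 2.508% + 35% = 37.508%.

37.508%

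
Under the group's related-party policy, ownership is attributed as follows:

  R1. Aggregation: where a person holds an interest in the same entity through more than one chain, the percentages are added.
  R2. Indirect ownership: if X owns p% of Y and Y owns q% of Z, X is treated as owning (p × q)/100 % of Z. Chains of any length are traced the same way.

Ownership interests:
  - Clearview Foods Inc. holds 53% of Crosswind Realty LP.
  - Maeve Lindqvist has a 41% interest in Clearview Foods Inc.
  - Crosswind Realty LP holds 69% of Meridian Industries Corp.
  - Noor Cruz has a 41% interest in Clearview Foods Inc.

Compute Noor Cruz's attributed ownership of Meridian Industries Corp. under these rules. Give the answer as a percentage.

Chain via Clearview Foods Inc. → Crosswind Realty LP (R2): 41% × 53% × 69% = 14.9937% of Meridian Industries Corp.

14.9937%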